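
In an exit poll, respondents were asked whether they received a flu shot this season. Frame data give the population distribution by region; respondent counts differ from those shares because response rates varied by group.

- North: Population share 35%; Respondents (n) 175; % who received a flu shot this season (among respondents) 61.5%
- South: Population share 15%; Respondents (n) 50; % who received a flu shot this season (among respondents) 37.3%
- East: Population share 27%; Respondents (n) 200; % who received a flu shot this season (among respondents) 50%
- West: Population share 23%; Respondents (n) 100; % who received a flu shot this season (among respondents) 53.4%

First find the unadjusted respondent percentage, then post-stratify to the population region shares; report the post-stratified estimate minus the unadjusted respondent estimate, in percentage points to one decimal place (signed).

Naive respondent-only estimate (weights = respondent counts):
  (175/525)×61.5 + (50/525)×37.3 + (200/525)×50 + (100/525)×53.4 = 53.2714%
Post-stratified estimate weights by population shares:
  0.35×61.5 + 0.15×37.3 + 0.27×50 + 0.23×53.4 = 52.902%
Difference = 52.902 − 53.2714 = -0.3694 pp.

-0.4 percentage points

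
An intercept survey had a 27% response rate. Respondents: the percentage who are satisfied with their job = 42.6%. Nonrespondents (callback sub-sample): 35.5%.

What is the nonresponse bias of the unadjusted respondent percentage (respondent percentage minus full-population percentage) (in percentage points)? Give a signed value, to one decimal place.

+5.2 percentage points

Nonresponse fraction = 1 − 0.27 = 0.73.
Bias = (nonresponse fraction) × (respondent percentage − nonrespondent percentage)
     = 0.73 × (42.6 − 35.5) = 0.73 × 7.1 = 5.183.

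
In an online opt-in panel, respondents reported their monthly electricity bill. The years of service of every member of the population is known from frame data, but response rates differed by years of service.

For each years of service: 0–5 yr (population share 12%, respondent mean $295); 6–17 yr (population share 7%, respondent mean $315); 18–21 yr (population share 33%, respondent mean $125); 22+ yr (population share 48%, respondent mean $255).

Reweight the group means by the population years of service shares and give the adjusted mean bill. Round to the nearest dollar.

Reweight to the known years of service distribution:
  0–5 yr: 0.12 × 295 = 35.4
  6–17 yr: 0.07 × 315 = 22.05
  18–21 yr: 0.33 × 125 = 41.25
  22+ yr: 0.48 × 255 = 122.4
Post-stratified estimate = 221.1 → $221.

$221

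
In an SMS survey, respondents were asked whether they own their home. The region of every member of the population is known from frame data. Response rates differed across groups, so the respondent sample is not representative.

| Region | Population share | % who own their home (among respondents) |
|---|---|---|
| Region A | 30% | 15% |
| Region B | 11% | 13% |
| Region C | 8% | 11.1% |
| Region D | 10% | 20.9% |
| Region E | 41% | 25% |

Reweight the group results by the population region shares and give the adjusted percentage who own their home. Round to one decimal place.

Reweight to the known region distribution:
  Region A: 0.3 × 15 = 4.5
  Region B: 0.11 × 13 = 1.43
  Region C: 0.08 × 11.1 = 0.888
  Region D: 0.1 × 20.9 = 2.09
  Region E: 0.41 × 25 = 10.25
Post-stratified estimate = 19.158 → 19.2%.

19.2%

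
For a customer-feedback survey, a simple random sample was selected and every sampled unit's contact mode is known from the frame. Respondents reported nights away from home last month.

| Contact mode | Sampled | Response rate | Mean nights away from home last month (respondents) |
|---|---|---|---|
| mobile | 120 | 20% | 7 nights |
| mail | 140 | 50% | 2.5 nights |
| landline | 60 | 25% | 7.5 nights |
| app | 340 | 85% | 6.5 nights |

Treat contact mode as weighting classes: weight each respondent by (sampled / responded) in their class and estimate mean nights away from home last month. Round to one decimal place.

With weight = n_sampled/n_responded per class, the weighted class total is n_sampled:
  mobile: 120 × 7 = 840
  mail: 140 × 2.5 = 350
  landline: 60 × 7.5 = 450
  app: 340 × 6.5 = 2210
Adjusted estimate = 3850 / 660 = 5.83333 → 5.8.

5.8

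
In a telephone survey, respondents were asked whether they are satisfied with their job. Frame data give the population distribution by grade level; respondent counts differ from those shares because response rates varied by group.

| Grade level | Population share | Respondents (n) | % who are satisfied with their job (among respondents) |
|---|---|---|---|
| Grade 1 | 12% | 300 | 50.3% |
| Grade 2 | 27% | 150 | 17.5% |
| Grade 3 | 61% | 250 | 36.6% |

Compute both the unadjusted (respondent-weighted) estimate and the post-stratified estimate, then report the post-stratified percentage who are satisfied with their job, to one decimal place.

33.1%

Unadjusted (pooled respondent) estimate weights by respondent counts:
  (300/700)×50.3 + (150/700)×17.5 + (250/700)×36.6 = 38.3786%
Post-stratified estimate weights by population shares:
  0.12×50.3 + 0.27×17.5 + 0.61×36.6 = 33.087%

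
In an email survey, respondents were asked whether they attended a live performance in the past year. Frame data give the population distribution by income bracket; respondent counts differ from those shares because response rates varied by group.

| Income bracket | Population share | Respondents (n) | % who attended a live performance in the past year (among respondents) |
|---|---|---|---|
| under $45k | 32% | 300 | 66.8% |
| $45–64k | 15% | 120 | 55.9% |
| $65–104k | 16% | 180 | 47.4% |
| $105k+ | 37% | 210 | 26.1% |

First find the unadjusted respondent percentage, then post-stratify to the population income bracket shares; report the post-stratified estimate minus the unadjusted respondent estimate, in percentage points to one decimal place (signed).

-3.3 percentage points

Naive respondent-only estimate (weights = respondent counts):
  (300/810)×66.8 + (120/810)×55.9 + (180/810)×47.4 + (210/810)×26.1 = 50.3222%
Post-stratified estimate weights by population shares:
  0.32×66.8 + 0.15×55.9 + 0.16×47.4 + 0.37×26.1 = 47.002%
Difference = 47.002 − 50.3222 = -3.3202 pp.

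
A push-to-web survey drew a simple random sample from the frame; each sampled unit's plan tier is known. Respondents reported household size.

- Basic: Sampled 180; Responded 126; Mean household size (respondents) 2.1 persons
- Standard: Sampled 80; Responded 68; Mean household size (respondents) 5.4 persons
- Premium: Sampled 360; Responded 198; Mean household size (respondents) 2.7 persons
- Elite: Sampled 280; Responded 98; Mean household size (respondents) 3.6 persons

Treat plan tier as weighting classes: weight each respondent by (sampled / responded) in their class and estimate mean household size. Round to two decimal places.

3.10

Response rates by class: Basic 126/180 = 70%, Standard 68/80 = 85%, Premium 198/360 = 55%, Elite 98/280 = 35%.
Inverse-response-rate weighting restores each class to its sampled count, so class totals weight by n_sampled:
  Basic: 180 × 2.1 = 378
  Standard: 80 × 5.4 = 432
  Premium: 360 × 2.7 = 972
  Elite: 280 × 3.6 = 1008
Adjusted estimate = 2790 / 900 = 3.1 → 3.10.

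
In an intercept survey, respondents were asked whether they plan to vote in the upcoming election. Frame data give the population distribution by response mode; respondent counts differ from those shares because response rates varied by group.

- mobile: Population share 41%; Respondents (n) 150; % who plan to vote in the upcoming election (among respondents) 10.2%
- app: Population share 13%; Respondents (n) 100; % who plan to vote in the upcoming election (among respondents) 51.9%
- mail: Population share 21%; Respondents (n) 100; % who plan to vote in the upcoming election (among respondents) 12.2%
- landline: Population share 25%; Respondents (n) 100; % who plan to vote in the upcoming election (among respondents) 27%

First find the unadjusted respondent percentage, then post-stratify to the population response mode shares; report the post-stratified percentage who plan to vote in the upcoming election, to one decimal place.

Naive respondent-only estimate (weights = respondent counts):
  (150/450)×10.2 + (100/450)×51.9 + (100/450)×12.2 + (100/450)×27 = 23.6444%
Post-stratified estimate weights by population shares:
  0.41×10.2 + 0.13×51.9 + 0.21×12.2 + 0.25×27 = 20.241%

20.2%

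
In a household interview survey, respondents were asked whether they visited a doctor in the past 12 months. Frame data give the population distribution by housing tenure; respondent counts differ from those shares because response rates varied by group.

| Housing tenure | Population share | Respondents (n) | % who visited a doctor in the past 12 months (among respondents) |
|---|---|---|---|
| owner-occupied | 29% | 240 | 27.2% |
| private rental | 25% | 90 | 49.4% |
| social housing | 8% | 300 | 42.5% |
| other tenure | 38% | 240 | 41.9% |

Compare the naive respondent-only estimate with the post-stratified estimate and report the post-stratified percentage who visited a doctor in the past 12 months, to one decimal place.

Without adjustment, the pooled respondent share is:
  (240/870)×27.2 + (90/870)×49.4 + (300/870)×42.5 + (240/870)×41.9 = 38.8276%
Post-stratifying to population shares instead:
  0.29×27.2 + 0.25×49.4 + 0.08×42.5 + 0.38×41.9 = 39.56%

39.6%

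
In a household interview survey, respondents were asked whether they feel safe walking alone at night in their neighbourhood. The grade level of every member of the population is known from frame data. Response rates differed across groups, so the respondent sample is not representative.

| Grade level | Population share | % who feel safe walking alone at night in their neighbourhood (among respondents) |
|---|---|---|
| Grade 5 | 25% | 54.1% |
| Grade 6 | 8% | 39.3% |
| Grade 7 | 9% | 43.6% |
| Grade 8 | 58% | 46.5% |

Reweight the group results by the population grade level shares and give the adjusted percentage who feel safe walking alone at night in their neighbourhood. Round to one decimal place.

47.6%

Post-stratification weights by population share, not respondent share:
  Grade 5: 0.25 × 54.1 = 13.525
  Grade 6: 0.08 × 39.3 = 3.144
  Grade 7: 0.09 × 43.6 = 3.924
  Grade 8: 0.58 × 46.5 = 26.97
Post-stratified estimate = 47.563 → 47.6%.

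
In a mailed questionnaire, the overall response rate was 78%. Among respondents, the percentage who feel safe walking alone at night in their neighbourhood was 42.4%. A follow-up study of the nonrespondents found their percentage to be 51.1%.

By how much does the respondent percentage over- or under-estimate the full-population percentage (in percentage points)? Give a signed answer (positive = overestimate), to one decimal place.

-1.9 percentage points

Nonresponse fraction = 1 − 0.78 = 0.22.
Bias = (nonresponse fraction) × (respondent percentage − nonrespondent percentage)
     = 0.22 × (42.4 − 51.1) = 0.22 × -8.7 = -1.914.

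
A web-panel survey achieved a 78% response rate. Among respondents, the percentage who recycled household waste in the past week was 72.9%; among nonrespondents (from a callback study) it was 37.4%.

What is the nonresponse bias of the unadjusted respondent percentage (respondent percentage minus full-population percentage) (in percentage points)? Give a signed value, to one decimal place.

Nonresponse fraction = 1 − 0.78 = 0.22.
Bias = (nonresponse fraction) × (respondent percentage − nonrespondent percentage)
     = 0.22 × (72.9 − 37.4) = 0.22 × 35.5 = 7.81.

+7.8 percentage points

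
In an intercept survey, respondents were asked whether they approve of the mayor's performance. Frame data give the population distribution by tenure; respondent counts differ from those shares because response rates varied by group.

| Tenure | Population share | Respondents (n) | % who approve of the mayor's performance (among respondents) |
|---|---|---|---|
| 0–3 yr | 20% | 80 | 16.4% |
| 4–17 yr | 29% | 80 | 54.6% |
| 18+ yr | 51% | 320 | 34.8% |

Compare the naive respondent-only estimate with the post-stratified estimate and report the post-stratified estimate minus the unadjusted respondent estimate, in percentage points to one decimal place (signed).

Naive respondent-only estimate (weights = respondent counts):
  (80/480)×16.4 + (80/480)×54.6 + (320/480)×34.8 = 35.0333%
Reweighting by population tenure shares:
  0.2×16.4 + 0.29×54.6 + 0.51×34.8 = 36.862%
Difference = 36.862 − 35.0333 = 1.8287 pp.

+1.8 percentage points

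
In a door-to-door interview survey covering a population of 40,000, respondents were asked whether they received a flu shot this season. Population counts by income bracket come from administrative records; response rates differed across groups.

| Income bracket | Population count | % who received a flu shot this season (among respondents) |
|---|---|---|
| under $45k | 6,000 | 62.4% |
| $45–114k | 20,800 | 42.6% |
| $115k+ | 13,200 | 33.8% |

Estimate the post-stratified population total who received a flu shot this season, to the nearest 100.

Apply each group's respondent rate to its population count:
  under $45k: 6,000 × 62.4% = 3744
  $45–114k: 20,800 × 42.6% = 8860.8
  $115k+: 13,200 × 33.8% = 4461.6
Estimated total = 17066.4 → 17,100.

17,100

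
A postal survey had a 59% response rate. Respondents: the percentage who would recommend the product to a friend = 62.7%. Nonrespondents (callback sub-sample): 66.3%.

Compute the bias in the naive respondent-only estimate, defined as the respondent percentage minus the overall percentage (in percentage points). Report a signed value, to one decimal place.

-1.5 percentage points

Nonresponse fraction = 1 − 0.59 = 0.41.
Bias = (nonresponse fraction) × (respondent percentage − nonrespondent percentage)
     = 0.41 × (62.7 − 66.3) = 0.41 × -3.6 = -1.476.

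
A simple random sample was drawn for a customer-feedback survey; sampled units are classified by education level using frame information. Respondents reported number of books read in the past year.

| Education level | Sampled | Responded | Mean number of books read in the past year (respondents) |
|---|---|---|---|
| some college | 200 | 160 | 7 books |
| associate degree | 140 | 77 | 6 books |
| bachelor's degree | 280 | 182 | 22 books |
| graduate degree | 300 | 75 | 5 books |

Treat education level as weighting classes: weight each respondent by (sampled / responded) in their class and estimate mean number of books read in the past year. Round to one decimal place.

Response rates by class: some college 160/200 = 80%, associate degree 77/140 = 55%, bachelor's degree 182/280 = 65%, graduate degree 75/300 = 25%.
Inverse-response-rate weighting restores each class to its sampled count, so class totals weight by n_sampled:
  some college: 200 × 7 = 1400
  associate degree: 140 × 6 = 840
  bachelor's degree: 280 × 22 = 6160
  graduate degree: 300 × 5 = 1500
Adjusted estimate = 9900 / 920 = 10.7609 → 10.8.

10.8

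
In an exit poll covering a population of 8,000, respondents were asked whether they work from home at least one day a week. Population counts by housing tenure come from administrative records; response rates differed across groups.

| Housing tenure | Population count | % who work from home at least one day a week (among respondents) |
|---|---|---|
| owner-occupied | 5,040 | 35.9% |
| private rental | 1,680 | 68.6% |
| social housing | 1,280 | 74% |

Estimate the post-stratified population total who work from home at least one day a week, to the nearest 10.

Apply each group's respondent rate to its population count:
  owner-occupied: 5,040 × 35.9% = 1809.36
  private rental: 1,680 × 68.6% = 1152.48
  social housing: 1,280 × 74% = 947.2
Estimated total = 3909.04 → 3,910.

3,910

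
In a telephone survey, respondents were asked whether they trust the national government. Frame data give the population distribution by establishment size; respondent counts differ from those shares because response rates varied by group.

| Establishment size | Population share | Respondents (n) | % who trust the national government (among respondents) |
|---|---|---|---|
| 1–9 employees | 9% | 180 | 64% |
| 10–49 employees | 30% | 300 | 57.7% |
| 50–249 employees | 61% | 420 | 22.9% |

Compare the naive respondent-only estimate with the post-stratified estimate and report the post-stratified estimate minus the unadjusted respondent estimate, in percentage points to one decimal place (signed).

-5.7 percentage points

Unadjusted (pooled respondent) estimate weights by respondent counts:
  (180/900)×64 + (300/900)×57.7 + (420/900)×22.9 = 42.72%
Post-stratifying to population shares instead:
  0.09×64 + 0.3×57.7 + 0.61×22.9 = 37.039%
Difference = 37.039 − 42.72 = -5.681 pp.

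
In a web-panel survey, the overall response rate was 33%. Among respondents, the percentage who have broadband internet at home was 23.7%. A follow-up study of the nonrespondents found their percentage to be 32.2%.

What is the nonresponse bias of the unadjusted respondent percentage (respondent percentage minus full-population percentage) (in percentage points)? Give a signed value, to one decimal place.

-5.7 percentage points

Nonresponse fraction = 1 − 0.33 = 0.67.
Bias = (nonresponse fraction) × (respondent percentage − nonrespondent percentage)
     = 0.67 × (23.7 − 32.2) = 0.67 × -8.5 = -5.695.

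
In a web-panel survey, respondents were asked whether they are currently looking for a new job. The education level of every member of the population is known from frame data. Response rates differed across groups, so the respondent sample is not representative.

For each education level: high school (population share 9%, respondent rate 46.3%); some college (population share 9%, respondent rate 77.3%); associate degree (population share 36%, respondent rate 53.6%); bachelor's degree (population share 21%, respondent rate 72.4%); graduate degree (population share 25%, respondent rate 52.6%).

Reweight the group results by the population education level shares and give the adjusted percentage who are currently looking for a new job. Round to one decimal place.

Reweight to the known education level distribution:
  high school: 0.09 × 46.3 = 4.167
  some college: 0.09 × 77.3 = 6.957
  associate degree: 0.36 × 53.6 = 19.296
  bachelor's degree: 0.21 × 72.4 = 15.204
  graduate degree: 0.25 × 52.6 = 13.15
Post-stratified estimate = 58.774 → 58.8%.

58.8%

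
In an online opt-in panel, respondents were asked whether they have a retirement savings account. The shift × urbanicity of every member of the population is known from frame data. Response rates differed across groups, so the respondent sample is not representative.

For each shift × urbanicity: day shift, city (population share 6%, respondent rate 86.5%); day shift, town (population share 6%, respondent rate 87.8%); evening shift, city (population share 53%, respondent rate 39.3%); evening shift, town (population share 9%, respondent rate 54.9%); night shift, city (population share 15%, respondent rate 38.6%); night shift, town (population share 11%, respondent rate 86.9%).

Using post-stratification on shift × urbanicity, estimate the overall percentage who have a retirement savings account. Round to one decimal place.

51.6%

Weight each group's respondent value by its population share:
  day shift, city: 0.06 × 86.5 = 5.19
  day shift, town: 0.06 × 87.8 = 5.268
  evening shift, city: 0.53 × 39.3 = 20.829
  evening shift, town: 0.09 × 54.9 = 4.941
  night shift, city: 0.15 × 38.6 = 5.79
  night shift, town: 0.11 × 86.9 = 9.559
Post-stratified estimate = 51.577 → 51.6%.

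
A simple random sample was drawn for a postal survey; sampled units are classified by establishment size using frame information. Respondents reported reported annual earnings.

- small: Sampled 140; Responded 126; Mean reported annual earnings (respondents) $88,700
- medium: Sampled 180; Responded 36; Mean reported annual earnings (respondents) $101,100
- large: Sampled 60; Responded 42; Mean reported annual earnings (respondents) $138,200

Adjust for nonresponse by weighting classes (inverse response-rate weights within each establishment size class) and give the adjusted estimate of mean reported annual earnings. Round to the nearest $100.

Response rates by class: small 126/140 = 90%, medium 36/180 = 20%, large 42/60 = 70%.
With weight = n_sampled/n_responded per class, the weighted class total is n_sampled:
  small: 140 × 88,700 = 12,418,000
  medium: 180 × 101,100 = 18,198,000
  large: 60 × 138,200 = 8,292,000
Adjusted estimate = 38,908,000 / 380 = 102389 → $102,400.

$102,400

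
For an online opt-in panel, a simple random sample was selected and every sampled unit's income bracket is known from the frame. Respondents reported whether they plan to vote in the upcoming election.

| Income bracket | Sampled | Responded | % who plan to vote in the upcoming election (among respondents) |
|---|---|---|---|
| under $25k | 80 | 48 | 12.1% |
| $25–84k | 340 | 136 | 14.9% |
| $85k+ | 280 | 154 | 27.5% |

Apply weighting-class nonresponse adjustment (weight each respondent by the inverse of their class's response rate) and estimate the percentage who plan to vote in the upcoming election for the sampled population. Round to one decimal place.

19.6%

Response rates by class: under $25k 48/80 = 60%, $25–84k 136/340 = 40%, $85k+ 154/280 = 55%.
Weighting each respondent by the inverse class response rate inflates each class back to its sampled size, so the class weight is n_sampled:
  under $25k: 80 × 12.1 = 968
  $25–84k: 340 × 14.9 = 5066
  $85k+: 280 × 27.5 = 7700
Adjusted estimate = 13,734 / 700 = 19.62 → 19.6%.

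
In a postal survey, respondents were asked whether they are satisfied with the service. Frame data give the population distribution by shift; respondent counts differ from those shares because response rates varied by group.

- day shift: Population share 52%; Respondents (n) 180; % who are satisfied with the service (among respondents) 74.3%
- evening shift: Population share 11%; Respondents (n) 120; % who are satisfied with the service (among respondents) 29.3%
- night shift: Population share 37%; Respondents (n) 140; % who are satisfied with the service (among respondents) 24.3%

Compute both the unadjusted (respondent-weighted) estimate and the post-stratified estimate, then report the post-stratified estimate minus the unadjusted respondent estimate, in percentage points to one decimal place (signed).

+4.7 percentage points

Unadjusted (pooled respondent) estimate weights by respondent counts:
  (180/440)×74.3 + (120/440)×29.3 + (140/440)×24.3 = 46.1182%
Reweighting by population shift shares:
  0.52×74.3 + 0.11×29.3 + 0.37×24.3 = 50.85%
Difference = 50.85 − 46.1182 = 4.7318 pp.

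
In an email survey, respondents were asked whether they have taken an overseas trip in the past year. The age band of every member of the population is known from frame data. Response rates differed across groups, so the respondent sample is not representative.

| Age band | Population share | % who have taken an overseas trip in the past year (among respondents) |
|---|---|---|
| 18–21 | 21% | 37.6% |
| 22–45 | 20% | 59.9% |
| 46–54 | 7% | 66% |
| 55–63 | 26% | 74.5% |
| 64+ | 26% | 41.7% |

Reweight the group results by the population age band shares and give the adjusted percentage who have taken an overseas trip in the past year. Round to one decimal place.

Reweight to the known age band distribution:
  18–21: 0.21 × 37.6 = 7.896
  22–45: 0.2 × 59.9 = 11.98
  46–54: 0.07 × 66 = 4.62
  55–63: 0.26 × 74.5 = 19.37
  64+: 0.26 × 41.7 = 10.842
Post-stratified estimate = 54.708 → 54.7%.

54.7%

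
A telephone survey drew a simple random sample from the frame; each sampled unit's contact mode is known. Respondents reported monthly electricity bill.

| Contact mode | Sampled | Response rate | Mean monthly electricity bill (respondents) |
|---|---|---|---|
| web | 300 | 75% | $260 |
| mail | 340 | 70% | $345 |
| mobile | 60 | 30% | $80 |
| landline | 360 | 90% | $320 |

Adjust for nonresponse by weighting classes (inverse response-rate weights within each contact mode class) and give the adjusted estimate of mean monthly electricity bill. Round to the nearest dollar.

Each respondent's weight = sampled/responded in their class; summing within a class gives n_sampled, so:
  web: 300 × 260 = 78,000
  mail: 340 × 345 = 117,300
  mobile: 60 × 80 = 4800
  landline: 360 × 320 = 115,200
Adjusted estimate = 315,300 / 1,060 = 297.453 → $297.

$297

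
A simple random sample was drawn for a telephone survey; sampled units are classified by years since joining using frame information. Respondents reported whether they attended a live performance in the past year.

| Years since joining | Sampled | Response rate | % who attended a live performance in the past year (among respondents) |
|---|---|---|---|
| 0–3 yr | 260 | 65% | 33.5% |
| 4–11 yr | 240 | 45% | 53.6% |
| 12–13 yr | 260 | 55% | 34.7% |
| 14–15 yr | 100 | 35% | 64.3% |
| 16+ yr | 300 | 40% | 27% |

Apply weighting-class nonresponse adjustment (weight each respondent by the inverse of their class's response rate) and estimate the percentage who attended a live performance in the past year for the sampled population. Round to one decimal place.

38.9%

Each respondent's weight = sampled/responded in their class; summing within a class gives n_sampled, so:
  0–3 yr: 260 × 33.5 = 8710
  4–11 yr: 240 × 53.6 = 12,864
  12–13 yr: 260 × 34.7 = 9022
  14–15 yr: 100 × 64.3 = 6430
  16+ yr: 300 × 27 = 8100
Adjusted estimate = 45,126 / 1,160 = 38.9017 → 38.9%.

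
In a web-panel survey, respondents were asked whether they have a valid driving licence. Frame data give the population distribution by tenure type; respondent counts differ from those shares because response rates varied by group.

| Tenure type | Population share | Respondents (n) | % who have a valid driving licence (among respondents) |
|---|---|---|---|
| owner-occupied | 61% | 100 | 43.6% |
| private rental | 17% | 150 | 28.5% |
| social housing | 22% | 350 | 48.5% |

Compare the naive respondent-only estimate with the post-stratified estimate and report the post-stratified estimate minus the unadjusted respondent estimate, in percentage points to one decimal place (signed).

Naive respondent-only estimate (weights = respondent counts):
  (100/600)×43.6 + (150/600)×28.5 + (350/600)×48.5 = 42.6833%
Post-stratified estimate weights by population shares:
  0.61×43.6 + 0.17×28.5 + 0.22×48.5 = 42.111%
Difference = 42.111 − 42.6833 = -0.5723 pp.

-0.6 percentage points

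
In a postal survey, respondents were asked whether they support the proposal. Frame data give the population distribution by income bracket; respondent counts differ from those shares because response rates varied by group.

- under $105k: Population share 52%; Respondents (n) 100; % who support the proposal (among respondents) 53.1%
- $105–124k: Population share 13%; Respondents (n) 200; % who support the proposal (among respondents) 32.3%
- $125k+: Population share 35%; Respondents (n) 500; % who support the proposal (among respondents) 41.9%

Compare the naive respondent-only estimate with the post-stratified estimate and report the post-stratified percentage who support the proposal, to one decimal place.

46.5%

Naive respondent-only estimate (weights = respondent counts):
  (100/800)×53.1 + (200/800)×32.3 + (500/800)×41.9 = 40.9%
Post-stratified estimate weights by population shares:
  0.52×53.1 + 0.13×32.3 + 0.35×41.9 = 46.476%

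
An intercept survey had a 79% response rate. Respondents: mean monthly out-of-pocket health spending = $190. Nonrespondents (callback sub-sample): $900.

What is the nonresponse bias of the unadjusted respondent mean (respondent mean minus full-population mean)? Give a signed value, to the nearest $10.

Nonresponse fraction = 1 − 0.79 = 0.21.
Bias = (nonresponse fraction) × (respondent mean − nonrespondent mean)
     = 0.21 × (190 − 900) = 0.21 × -710 = -149.1.

-$150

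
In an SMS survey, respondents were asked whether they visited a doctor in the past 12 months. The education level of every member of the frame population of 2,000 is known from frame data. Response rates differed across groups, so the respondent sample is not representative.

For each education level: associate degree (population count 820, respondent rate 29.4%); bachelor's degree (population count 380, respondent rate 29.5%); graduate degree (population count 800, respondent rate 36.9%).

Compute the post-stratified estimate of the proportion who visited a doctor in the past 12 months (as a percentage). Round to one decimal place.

32.4%

Reweight to the known education level distribution:
  associate degree: (820/2,000) × 29.4 = 12.054
  bachelor's degree: (380/2,000) × 29.5 = 5.605
  graduate degree: (800/2,000) × 36.9 = 14.76
Post-stratified estimate = 32.419 → 32.4%.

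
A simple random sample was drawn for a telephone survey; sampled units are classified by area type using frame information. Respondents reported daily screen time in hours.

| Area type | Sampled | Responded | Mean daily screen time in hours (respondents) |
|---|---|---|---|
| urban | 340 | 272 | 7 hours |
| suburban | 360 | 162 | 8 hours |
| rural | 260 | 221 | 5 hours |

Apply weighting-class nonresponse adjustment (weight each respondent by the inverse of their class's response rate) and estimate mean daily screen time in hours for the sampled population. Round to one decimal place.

6.8

Class response rates: urban 272/340 = 80%, suburban 162/360 = 45%, rural 221/260 = 85%.
Weighting each respondent by the inverse class response rate inflates each class back to its sampled size, so the class weight is n_sampled:
  urban: 340 × 7 = 2380
  suburban: 360 × 8 = 2880
  rural: 260 × 5 = 1300
Adjusted estimate = 6560 / 960 = 6.83333 → 6.8.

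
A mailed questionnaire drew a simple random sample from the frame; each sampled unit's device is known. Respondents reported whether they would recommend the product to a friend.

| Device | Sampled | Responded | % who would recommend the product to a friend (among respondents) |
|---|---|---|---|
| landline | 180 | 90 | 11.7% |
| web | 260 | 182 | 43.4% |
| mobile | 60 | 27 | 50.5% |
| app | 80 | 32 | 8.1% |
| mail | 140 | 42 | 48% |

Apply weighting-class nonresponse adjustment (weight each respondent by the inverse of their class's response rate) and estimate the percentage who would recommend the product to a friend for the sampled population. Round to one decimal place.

33.0%

Class response rates: landline 90/180 = 50%, web 182/260 = 70%, mobile 27/60 = 45%, app 32/80 = 40%, mail 42/140 = 30%.
Inverse-response-rate weighting restores each class to its sampled count, so class totals weight by n_sampled:
  landline: 180 × 11.7 = 2106
  web: 260 × 43.4 = 11,284
  mobile: 60 × 50.5 = 3030
  app: 80 × 8.1 = 648
  mail: 140 × 48 = 6720
Adjusted estimate = 23,788 / 720 = 33.0389 → 33.0%.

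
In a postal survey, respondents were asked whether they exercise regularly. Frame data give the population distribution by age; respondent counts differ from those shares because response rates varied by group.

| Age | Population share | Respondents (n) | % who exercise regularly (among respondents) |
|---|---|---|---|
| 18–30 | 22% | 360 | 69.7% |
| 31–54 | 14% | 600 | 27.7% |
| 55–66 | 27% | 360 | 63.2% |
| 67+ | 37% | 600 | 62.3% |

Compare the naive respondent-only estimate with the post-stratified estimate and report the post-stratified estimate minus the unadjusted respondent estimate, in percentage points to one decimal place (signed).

+6.3 percentage points

Unadjusted (pooled respondent) estimate weights by respondent counts:
  (360/1920)×69.7 + (600/1920)×27.7 + (360/1920)×63.2 + (600/1920)×62.3 = 53.0438%
Post-stratified estimate weights by population shares:
  0.22×69.7 + 0.14×27.7 + 0.27×63.2 + 0.37×62.3 = 59.327%
Difference = 59.327 − 53.0438 = 6.2833 pp.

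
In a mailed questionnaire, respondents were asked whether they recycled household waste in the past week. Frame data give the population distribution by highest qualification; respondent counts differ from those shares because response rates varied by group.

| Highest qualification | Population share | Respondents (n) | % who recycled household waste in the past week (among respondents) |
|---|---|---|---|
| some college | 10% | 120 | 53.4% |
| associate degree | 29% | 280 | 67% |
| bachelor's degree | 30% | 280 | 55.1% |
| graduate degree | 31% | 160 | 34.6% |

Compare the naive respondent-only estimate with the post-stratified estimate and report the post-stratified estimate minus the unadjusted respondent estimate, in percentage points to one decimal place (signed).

-2.9 percentage points

Naive respondent-only estimate (weights = respondent counts):
  (120/840)×53.4 + (280/840)×67 + (280/840)×55.1 + (160/840)×34.6 = 54.919%
Reweighting by population highest qualification shares:
  0.1×53.4 + 0.29×67 + 0.3×55.1 + 0.31×34.6 = 52.026%
Difference = 52.026 − 54.919 = -2.893 pp.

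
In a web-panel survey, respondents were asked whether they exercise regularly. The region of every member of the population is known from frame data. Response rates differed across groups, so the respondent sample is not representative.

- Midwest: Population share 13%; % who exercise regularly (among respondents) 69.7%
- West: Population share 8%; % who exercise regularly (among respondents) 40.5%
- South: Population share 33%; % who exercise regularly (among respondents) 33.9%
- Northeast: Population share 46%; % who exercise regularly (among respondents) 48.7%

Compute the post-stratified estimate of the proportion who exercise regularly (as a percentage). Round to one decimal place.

Weight each group's respondent value by its population share:
  Midwest: 0.13 × 69.7 = 9.061
  West: 0.08 × 40.5 = 3.24
  South: 0.33 × 33.9 = 11.187
  Northeast: 0.46 × 48.7 = 22.402
Post-stratified estimate = 45.89 → 45.9%.

45.9%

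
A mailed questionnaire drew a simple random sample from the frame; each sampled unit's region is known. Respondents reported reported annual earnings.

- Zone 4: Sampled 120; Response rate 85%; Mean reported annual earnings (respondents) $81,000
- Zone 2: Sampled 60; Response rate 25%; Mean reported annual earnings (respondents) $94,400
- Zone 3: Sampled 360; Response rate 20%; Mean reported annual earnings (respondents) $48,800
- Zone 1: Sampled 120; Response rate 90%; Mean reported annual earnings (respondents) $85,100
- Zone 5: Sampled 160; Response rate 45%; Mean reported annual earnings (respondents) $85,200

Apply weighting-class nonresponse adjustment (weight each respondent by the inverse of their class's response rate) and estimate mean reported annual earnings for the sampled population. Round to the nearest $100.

$69,300

Each respondent's weight = sampled/responded in their class; summing within a class gives n_sampled, so:
  Zone 4: 120 × 81,000 = 9,720,000
  Zone 2: 60 × 94,400 = 5,664,000
  Zone 3: 360 × 48,800 = 17,568,000
  Zone 1: 120 × 85,100 = 10,212,000
  Zone 5: 160 × 85,200 = 13,632,000
Adjusted estimate = 56,796,000 / 820 = 69263.4 → $69,300.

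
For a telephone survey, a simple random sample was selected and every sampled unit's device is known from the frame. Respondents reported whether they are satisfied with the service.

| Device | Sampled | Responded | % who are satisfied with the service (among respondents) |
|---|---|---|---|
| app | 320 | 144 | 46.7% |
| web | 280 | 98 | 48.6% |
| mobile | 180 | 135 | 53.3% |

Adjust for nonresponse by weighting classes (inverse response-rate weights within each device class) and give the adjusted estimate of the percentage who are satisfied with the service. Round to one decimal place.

Class response rates: app 144/320 = 45%, web 98/280 = 35%, mobile 135/180 = 75%.
With weight = n_sampled/n_responded per class, the weighted class total is n_sampled:
  app: 320 × 46.7 = 14,944
  web: 280 × 48.6 = 13,608
  mobile: 180 × 53.3 = 9594
Adjusted estimate = 38,146 / 780 = 48.9051 → 48.9%.

48.9%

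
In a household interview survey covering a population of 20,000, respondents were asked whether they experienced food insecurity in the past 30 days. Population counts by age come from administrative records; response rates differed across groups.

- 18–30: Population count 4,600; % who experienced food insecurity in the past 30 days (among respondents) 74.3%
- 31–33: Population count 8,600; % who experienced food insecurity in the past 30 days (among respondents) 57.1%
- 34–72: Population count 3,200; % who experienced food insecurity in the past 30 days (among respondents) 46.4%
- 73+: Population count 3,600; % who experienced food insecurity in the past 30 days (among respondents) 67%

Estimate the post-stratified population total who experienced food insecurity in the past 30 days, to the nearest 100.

Each cell contributes its population count × the respondent rate:
  18–30: 4,600 × 74.3% = 3417.8
  31–33: 8,600 × 57.1% = 4910.6
  34–72: 3,200 × 46.4% = 1484.8
  73+: 3,600 × 67% = 2412
Estimated total = 12225.2 → 12,200.

12,200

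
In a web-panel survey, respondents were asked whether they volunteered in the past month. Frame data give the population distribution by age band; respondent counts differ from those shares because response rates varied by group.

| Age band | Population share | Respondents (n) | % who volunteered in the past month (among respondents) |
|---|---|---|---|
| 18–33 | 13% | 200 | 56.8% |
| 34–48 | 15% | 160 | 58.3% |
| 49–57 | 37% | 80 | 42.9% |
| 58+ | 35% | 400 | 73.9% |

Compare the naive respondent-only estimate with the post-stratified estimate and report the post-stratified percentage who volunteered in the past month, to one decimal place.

57.9%

Naive respondent-only estimate (weights = respondent counts):
  (200/840)×56.8 + (160/840)×58.3 + (80/840)×42.9 + (400/840)×73.9 = 63.9048%
Reweighting by population age band shares:
  0.13×56.8 + 0.15×58.3 + 0.37×42.9 + 0.35×73.9 = 57.867%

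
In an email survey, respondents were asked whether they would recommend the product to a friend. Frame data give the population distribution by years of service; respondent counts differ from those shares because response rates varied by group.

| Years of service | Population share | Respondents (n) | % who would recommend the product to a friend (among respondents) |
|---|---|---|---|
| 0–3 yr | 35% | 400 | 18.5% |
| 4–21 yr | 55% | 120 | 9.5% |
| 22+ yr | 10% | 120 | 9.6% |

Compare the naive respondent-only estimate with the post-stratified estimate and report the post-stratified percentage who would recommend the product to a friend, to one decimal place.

Unadjusted (pooled respondent) estimate weights by respondent counts:
  (400/640)×18.5 + (120/640)×9.5 + (120/640)×9.6 = 15.1438%
Reweighting by population years of service shares:
  0.35×18.5 + 0.55×9.5 + 0.1×9.6 = 12.66%

12.7%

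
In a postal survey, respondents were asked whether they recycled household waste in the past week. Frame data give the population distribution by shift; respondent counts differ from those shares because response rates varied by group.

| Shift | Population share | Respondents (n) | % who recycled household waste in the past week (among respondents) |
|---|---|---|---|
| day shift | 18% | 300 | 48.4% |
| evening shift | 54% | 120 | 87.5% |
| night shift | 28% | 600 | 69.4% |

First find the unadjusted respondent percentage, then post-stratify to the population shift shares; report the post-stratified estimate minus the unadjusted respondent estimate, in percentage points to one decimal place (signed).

+10.0 percentage points

Unadjusted (pooled respondent) estimate weights by respondent counts:
  (300/1020)×48.4 + (120/1020)×87.5 + (600/1020)×69.4 = 65.3529%
Post-stratifying to population shares instead:
  0.18×48.4 + 0.54×87.5 + 0.28×69.4 = 75.394%
Difference = 75.394 − 65.3529 = 10.0411 pp.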